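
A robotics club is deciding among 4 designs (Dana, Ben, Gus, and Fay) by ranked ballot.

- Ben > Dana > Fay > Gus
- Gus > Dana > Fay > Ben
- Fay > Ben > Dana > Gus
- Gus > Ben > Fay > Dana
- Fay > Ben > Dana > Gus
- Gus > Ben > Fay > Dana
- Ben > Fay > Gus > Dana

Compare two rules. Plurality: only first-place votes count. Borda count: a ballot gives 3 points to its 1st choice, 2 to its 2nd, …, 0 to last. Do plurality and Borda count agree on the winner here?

No

Plurality first-place counts: Dana 0, Ben 2, Gus 3, Fay 2 → Gus.
Borda totals: Dana 6, Ben 14, Gus 10, Fay 12 → Ben.
The two rules disagree: plurality picks Gus, Borda picks Ben.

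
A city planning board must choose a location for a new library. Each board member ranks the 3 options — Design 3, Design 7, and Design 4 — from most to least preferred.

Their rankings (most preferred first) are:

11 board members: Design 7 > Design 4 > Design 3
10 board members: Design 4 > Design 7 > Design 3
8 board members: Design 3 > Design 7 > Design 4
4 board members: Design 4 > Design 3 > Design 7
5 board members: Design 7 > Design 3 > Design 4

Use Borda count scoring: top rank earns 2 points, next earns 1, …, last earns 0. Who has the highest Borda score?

Borda scores:
  Design 3: 11·0 + 10·0 + 8·2 + 4·1 + 5·1 = 25
  Design 7: 11·2 + 10·1 + 8·1 + 4·0 + 5·2 = 50
  Design 4: 11·1 + 10·2 + 8·0 + 4·2 + 5·0 = 39
Design 7 has the highest total.

Design 7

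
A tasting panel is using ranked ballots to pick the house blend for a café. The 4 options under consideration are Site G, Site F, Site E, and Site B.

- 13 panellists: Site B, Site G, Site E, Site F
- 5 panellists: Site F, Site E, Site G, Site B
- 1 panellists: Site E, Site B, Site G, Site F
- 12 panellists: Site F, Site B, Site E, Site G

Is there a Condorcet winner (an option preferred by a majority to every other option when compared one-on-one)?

Yes

Head-to-head results (31 voters total):
Site G vs Site F: Site F wins 17–14.
Site G vs Site E: Site E wins 18–13.
Site G vs Site B: Site B wins 26–5.
Site F vs Site E: Site F wins 17–14.
Site F vs Site B: Site F wins 17–14.
Site E vs Site B: Site B wins 25–6.
Site F beats each rival — Site G (17–14), Site E (17–14), Site B (17–14) — so Site F is the Condorcet winner.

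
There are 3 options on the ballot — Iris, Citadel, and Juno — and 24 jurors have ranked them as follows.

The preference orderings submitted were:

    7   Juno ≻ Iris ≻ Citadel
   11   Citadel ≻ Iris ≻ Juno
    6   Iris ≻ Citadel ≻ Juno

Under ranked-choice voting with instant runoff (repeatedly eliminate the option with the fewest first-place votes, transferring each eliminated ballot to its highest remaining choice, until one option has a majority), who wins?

Round 1: Citadel 11, Juno 7, Iris 6. Iris has the fewest and is eliminated.
Round 2: Citadel 17, Juno 7. Citadel has a majority.

Citadel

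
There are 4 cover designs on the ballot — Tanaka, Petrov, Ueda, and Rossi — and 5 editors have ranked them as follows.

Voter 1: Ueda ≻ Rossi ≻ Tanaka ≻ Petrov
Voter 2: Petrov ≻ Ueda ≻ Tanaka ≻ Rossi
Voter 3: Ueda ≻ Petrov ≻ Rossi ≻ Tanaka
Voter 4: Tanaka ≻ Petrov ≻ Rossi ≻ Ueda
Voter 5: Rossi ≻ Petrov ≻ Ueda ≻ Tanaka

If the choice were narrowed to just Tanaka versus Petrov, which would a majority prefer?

Ballots ranking Tanaka above Petrov: 2.
Ballots ranking Petrov above Tanaka: 3.
Petrov wins the head-to-head, 3–2.

Petrov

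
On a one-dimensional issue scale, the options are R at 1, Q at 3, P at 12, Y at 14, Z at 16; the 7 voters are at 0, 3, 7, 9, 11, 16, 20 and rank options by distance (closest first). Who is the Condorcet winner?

P

With single-peaked preferences on a line, the Condorcet winner is the candidate closest to the median voter.
The median voter (position 9) is closest to P at 12.
Check: P vs R — voters closer to P: 5 of 7.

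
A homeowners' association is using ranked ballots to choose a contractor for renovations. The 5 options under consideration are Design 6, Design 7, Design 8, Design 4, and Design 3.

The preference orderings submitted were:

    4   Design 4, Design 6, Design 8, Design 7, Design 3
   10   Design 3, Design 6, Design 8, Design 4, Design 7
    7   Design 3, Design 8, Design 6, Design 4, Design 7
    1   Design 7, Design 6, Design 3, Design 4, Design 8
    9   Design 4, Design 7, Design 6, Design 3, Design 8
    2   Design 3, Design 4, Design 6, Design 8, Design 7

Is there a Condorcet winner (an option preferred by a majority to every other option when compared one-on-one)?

Head-to-head results (33 voters total):
Design 6 vs Design 7: Design 6 wins 23–10.
Design 6 vs Design 8: Design 6 wins 26–7.
Design 6 vs Design 4: Design 6 wins 18–15.
Design 6 vs Design 3: Design 3 wins 19–14.
Design 7 vs Design 8: Design 8 wins 23–10.
Design 7 vs Design 4: Design 4 wins 32–1.
Design 7 vs Design 3: Design 3 wins 19–14.
Design 8 vs Design 4: Design 8 wins 17–16.
Design 8 vs Design 3: Design 3 wins 29–4.
Design 4 vs Design 3: Design 3 wins 20–13.
Design 3 beats each rival — Design 6 (19–14), Design 7 (19–14), Design 8 (29–4), Design 4 (20–13) — so Design 3 is the Condorcet winner.

Yes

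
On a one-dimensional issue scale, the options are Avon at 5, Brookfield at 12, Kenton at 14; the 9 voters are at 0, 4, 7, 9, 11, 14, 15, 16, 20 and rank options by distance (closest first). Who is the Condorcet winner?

With single-peaked preferences on a line, the Condorcet winner is the candidate closest to the median voter.
The median voter (position 11) is closest to Brookfield at 12.
Check: Brookfield vs Avon — voters closer to Brookfield: 6 of 9.

Brookfield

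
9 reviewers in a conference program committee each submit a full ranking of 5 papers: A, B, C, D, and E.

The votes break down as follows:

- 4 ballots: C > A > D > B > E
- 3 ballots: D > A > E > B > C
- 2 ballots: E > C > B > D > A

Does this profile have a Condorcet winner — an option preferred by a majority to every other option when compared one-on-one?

No

Head-to-head results (9 voters total):
A vs B: A wins 7–2.
A vs C: C wins 6–3.
A vs D: D wins 5–4.
A vs E: A wins 7–2.
B vs C: C wins 6–3.
B vs D: D wins 7–2.
B vs E: E wins 5–4.
C vs D: C wins 6–3.
C vs E: E wins 5–4.
D vs E: D wins 7–2.
No candidate beats all others: A beats E beats C beats A, a majority cycle.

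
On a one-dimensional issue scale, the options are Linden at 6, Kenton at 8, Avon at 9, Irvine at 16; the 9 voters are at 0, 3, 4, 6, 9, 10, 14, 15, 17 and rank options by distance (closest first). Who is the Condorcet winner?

Avon

With single-peaked preferences on a line, the Condorcet winner is the candidate closest to the median voter.
The median voter (position 9) is closest to Avon at 9.
Check: Avon vs Kenton — voters closer to Avon: 5 of 9.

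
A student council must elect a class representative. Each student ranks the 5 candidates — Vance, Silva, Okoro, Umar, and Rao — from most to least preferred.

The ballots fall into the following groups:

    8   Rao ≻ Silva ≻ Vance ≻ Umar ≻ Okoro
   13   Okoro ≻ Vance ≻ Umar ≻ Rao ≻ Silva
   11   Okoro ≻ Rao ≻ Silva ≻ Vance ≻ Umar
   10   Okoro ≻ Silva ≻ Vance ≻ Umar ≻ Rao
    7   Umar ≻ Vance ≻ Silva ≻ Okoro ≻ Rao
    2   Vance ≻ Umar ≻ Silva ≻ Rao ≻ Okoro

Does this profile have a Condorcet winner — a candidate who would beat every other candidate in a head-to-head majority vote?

Head-to-head results (51 voters total):
Vance vs Silva: Silva wins 29–22.
Vance vs Okoro: Okoro wins 34–17.
Vance vs Umar: Vance wins 44–7.
Vance vs Rao: Vance wins 32–19.
Silva vs Okoro: Okoro wins 34–17.
Silva vs Umar: Silva wins 29–22.
Silva vs Rao: Rao wins 32–19.
Okoro vs Umar: Okoro wins 34–17.
Okoro vs Rao: Okoro wins 41–10.
Umar vs Rao: Umar wins 32–19.
Okoro beats each rival — Vance (34–17), Silva (34–17), Umar (34–17), Rao (41–10) — so Okoro is the Condorcet winner.

Yes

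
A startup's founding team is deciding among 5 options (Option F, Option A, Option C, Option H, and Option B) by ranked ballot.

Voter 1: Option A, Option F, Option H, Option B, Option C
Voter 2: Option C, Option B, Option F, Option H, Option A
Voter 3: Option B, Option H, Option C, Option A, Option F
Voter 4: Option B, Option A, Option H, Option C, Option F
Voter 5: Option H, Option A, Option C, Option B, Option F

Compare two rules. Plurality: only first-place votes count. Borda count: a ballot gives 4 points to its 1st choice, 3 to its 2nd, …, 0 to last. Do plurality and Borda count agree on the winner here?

Yes

Plurality first-place counts: Option F 0, Option A 1, Option C 1, Option H 1, Option B 2 → Option B.
Borda totals: Option F 5, Option A 11, Option C 9, Option H 12, Option B 13 → Option B.
The two rules agree on Option B.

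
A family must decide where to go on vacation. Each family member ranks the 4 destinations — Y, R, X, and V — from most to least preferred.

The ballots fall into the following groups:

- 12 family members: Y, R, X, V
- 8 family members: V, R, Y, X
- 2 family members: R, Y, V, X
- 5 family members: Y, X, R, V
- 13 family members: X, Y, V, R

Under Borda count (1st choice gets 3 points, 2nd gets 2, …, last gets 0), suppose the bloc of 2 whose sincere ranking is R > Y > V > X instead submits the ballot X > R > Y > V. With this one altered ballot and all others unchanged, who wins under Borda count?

Borda totals with the altered ballot: Y 87, R 49, X 67, V 37.
The winner is unchanged: still Y.

Y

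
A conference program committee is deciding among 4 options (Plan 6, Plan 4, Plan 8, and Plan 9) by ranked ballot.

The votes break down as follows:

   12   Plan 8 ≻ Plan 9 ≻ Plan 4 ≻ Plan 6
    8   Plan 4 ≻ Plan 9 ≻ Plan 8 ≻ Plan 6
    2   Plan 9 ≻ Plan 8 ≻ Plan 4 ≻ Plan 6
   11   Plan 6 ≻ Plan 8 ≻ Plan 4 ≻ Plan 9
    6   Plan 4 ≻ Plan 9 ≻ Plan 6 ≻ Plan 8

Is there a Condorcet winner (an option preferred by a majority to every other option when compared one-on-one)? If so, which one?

Head-to-head results (39 voters total):
Plan 6 vs Plan 4: Plan 4 wins 28–11.
Plan 6 vs Plan 8: Plan 8 wins 22–17.
Plan 6 vs Plan 9: Plan 9 wins 28–11.
Plan 4 vs Plan 8: Plan 8 wins 25–14.
Plan 4 vs Plan 9: Plan 4 wins 25–14.
Plan 8 vs Plan 9: Plan 8 wins 23–16.
Plan 8 beats each rival — Plan 6 (22–17), Plan 4 (25–14), Plan 9 (23–16) — so Plan 8 is the Condorcet winner.

Plan 8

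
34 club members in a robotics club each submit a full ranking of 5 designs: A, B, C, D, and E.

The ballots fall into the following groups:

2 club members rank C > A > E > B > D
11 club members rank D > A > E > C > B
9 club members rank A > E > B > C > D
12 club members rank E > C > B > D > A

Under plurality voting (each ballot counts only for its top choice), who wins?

E

First-place vote totals:
  A: 9
  B: 0
  C: 2
  D: 11
  E: 12
E has the most first-place votes.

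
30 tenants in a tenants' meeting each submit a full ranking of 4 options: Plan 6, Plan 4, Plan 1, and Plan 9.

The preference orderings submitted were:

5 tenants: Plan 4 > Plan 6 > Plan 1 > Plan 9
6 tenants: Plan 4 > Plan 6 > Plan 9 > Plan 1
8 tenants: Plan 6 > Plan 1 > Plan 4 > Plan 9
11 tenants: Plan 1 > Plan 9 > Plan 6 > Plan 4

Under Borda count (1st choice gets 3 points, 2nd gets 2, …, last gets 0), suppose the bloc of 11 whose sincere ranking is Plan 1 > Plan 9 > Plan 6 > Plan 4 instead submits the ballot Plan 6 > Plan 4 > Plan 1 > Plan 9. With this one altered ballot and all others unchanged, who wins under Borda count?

Borda totals with the altered ballot: Plan 6 79, Plan 4 63, Plan 1 32, Plan 9 6.
The winner is unchanged: still Plan 6.

Plan 6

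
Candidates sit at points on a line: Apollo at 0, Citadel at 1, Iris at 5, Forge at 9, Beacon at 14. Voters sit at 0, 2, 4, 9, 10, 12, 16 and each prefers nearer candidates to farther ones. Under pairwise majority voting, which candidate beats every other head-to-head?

With single-peaked preferences on a line, the Condorcet winner is the candidate closest to the median voter.
The median voter (position 9) is closest to Forge at 9.
Check: Forge vs Beacon — voters closer to Forge: 5 of 7.

Forge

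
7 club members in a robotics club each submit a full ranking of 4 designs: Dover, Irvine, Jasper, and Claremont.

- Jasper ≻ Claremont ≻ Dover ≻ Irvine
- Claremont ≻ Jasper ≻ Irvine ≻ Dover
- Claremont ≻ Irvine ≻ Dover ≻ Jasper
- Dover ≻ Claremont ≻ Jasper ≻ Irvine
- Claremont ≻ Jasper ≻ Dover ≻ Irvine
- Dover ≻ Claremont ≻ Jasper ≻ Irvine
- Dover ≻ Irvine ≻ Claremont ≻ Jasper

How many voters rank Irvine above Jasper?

Ballots ranking Irvine above Jasper: 2.
Ballots ranking Jasper above Irvine: 5.
So 2 of 7 voters prefer Irvine to Jasper.

2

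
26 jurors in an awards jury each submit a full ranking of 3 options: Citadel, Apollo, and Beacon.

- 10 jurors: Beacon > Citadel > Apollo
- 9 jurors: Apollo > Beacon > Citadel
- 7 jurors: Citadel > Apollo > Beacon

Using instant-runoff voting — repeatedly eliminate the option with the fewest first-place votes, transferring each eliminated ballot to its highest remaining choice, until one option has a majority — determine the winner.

Apollo

Round 1: Beacon 10, Apollo 9, Citadel 7. Citadel has the fewest and is eliminated.
Round 2: Apollo 16, Beacon 10. Apollo has a majority.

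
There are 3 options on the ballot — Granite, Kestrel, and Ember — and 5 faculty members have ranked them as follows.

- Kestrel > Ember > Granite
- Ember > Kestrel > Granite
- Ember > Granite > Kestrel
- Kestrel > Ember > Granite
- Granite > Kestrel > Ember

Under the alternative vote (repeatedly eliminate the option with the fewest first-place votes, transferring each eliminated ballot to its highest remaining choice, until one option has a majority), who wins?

Round 1: Kestrel 2, Ember 2, Granite 1. Granite has the fewest and is eliminated.
Round 2: Kestrel 3, Ember 2. Kestrel has a majority.

Kestrel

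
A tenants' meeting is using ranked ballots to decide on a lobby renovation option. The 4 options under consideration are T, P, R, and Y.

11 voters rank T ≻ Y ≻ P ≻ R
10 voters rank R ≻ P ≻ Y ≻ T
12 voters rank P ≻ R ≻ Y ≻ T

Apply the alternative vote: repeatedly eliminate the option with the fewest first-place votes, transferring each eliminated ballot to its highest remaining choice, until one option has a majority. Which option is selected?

Round 1: P 12, T 11, R 10, Y 0. Y has the fewest and is eliminated.
Round 2: P 12, T 11, R 10. R has the fewest and is eliminated.
Round 3: P 22, T 11. P has a majority.

P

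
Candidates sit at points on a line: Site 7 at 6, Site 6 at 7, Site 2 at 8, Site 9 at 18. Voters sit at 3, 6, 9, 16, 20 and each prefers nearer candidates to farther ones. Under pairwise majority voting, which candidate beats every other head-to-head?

With single-peaked preferences on a line, the Condorcet winner is the candidate closest to the median voter.
The median voter (position 9) is closest to Site 2 at 8.
Check: Site 2 vs Site 6 — voters closer to Site 2: 3 of 5.

Site 2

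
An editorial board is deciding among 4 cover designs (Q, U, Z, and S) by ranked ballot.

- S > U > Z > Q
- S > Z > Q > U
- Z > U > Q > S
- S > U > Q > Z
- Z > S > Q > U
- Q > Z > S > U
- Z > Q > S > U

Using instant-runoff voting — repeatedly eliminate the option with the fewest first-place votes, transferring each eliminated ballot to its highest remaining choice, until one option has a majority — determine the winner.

Round 1: Z 3, S 3, Q 1, U 0. U has the fewest and is eliminated.
Round 2: Z 3, S 3, Q 1. Q has the fewest and is eliminated.
Round 3: Z 4, S 3. Z has a majority.

Z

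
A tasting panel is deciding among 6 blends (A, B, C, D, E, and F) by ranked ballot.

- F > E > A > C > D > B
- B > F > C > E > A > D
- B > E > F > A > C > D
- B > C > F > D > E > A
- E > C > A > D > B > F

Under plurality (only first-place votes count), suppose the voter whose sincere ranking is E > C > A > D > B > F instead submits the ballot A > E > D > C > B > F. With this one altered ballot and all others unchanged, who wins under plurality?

First-place totals with the altered ballot: A 1, B 3, C 0, D 0, E 0, F 1.
The winner is unchanged: still B.

B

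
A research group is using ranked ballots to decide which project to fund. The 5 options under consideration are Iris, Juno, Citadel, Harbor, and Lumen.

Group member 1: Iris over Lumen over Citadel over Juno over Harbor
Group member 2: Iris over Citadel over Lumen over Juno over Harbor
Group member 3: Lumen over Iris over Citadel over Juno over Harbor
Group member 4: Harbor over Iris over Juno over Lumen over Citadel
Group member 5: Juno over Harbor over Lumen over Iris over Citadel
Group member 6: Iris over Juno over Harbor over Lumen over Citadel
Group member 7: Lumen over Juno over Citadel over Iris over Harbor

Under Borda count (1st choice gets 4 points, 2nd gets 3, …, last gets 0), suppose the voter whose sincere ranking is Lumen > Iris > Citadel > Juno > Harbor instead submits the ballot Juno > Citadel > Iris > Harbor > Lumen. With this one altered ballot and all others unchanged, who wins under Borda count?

Borda totals with the altered ballot: Iris 19, Juno 18, Citadel 10, Harbor 10, Lumen 13.
The winner is unchanged: still Iris.

Iris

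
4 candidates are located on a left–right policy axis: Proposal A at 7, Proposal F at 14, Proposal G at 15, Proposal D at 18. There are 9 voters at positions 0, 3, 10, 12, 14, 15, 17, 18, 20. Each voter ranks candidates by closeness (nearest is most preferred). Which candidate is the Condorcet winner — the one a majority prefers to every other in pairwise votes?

Proposal F

With single-peaked preferences on a line, the Condorcet winner is the candidate closest to the median voter.
The median voter (position 14) is closest to Proposal F at 14.
Check: Proposal F vs Proposal G — voters closer to Proposal F: 5 of 9.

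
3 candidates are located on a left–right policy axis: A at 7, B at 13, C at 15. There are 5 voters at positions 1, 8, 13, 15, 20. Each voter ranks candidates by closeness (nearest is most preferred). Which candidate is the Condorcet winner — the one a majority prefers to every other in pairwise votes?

With single-peaked preferences on a line, the Condorcet winner is the candidate closest to the median voter.
The median voter (position 13) is closest to B at 13.
Check: B vs C — voters closer to B: 3 of 5.

B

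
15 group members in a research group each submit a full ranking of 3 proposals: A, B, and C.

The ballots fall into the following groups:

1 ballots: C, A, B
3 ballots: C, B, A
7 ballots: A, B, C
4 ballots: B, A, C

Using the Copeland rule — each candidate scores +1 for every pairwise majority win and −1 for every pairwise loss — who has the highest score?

A

Pairwise results:
  A vs B: A wins 8–7.
  A vs C: A wins 11–4.
  B vs C: B wins 11–4.
Copeland scores (wins − losses):
  A: 2 − 0 = 2
  B: 1 − 1 = 0
  C: 0 − 2 = -2
A has the best Copeland score.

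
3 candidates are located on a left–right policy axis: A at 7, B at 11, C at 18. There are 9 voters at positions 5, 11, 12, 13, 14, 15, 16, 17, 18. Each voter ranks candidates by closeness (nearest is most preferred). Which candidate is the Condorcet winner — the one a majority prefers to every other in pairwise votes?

B

With single-peaked preferences on a line, the Condorcet winner is the candidate closest to the median voter.
The median voter (position 14) is closest to B at 11.
Check: B vs A — voters closer to B: 8 of 9.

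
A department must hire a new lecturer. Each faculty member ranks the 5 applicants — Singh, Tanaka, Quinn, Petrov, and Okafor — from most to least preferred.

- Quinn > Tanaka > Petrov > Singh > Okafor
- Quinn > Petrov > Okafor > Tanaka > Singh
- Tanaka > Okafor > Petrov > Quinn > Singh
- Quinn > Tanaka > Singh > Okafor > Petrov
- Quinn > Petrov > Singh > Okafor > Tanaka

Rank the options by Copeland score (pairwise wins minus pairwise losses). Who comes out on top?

Pairwise results:
  Singh vs Tanaka: Tanaka wins 4–1.
  Singh vs Quinn: Quinn wins 5–0.
  Singh vs Petrov: Petrov wins 4–1.
  Singh vs Okafor: Singh wins 3–2.
  Tanaka vs Quinn: Quinn wins 4–1.
  Tanaka vs Petrov: Tanaka wins 3–2.
  Tanaka vs Okafor: Tanaka wins 3–2.
  Quinn vs Petrov: Quinn wins 4–1.
  Quinn vs Okafor: Quinn wins 4–1.
  Petrov vs Okafor: Petrov wins 3–2.
Copeland scores (wins − losses):
  Singh: 1 − 3 = -2
  Tanaka: 3 − 1 = 2
  Quinn: 4 − 0 = 4
  Petrov: 2 − 2 = 0
  Okafor: 0 − 4 = -4
Quinn has the best Copeland score.

Quinn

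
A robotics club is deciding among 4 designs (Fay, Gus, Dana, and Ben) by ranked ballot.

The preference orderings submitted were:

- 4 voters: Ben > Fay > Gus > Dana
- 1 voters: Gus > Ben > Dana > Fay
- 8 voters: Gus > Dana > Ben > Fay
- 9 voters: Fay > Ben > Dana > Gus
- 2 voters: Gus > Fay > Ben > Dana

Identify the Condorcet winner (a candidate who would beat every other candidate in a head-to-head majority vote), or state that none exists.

Head-to-head results (24 voters total):
Fay vs Gus: Fay wins 13–11.
Fay vs Dana: Fay wins 15–9.
Fay vs Ben: Ben wins 13–11.
Gus vs Dana: Gus wins 15–9.
Gus vs Ben: Ben wins 13–11.
Dana vs Ben: Ben wins 16–8.
Ben beats each rival — Fay (13–11), Gus (13–11), Dana (16–8) — so Ben is the Condorcet winner.

Ben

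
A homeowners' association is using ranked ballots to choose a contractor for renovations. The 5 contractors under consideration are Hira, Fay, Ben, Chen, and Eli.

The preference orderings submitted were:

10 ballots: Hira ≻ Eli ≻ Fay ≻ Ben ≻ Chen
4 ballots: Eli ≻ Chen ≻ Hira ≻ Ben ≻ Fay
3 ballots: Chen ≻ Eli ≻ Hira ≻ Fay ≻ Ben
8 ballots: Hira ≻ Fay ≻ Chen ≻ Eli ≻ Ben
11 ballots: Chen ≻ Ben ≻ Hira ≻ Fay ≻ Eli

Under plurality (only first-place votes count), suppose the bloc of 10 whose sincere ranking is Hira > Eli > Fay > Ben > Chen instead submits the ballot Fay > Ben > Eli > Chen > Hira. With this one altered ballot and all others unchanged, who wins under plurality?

Chen

First-place totals with the altered ballot: Hira 8, Fay 10, Ben 0, Chen 14, Eli 4.
The switch changes the winner from Hira to Chen.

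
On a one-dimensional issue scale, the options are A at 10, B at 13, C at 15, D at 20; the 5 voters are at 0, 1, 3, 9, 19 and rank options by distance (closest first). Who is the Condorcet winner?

With single-peaked preferences on a line, the Condorcet winner is the candidate closest to the median voter.
The median voter (position 3) is closest to A at 10.
Check: A vs D — voters closer to A: 4 of 5.

A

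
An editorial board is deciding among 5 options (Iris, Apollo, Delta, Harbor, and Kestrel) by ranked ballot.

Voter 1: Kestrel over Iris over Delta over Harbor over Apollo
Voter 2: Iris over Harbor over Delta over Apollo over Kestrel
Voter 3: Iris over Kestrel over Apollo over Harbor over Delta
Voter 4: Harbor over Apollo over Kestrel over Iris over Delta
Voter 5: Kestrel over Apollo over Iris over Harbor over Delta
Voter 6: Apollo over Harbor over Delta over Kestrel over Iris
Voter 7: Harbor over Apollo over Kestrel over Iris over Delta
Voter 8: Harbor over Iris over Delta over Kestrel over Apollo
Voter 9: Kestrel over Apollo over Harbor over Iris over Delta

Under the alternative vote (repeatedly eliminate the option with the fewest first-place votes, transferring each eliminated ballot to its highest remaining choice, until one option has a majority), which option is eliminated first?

Delta

Round 1: Harbor 3, Kestrel 3, Iris 2, Apollo 1, Delta 0. Delta has the fewest and is eliminated.
Round 2: Harbor 3, Kestrel 3, Iris 2, Apollo 1. Apollo has the fewest and is eliminated.
Round 3: Harbor 4, Kestrel 3, Iris 2. Iris has the fewest and is eliminated.
Round 4: Harbor 5, Kestrel 4. Harbor has a majority.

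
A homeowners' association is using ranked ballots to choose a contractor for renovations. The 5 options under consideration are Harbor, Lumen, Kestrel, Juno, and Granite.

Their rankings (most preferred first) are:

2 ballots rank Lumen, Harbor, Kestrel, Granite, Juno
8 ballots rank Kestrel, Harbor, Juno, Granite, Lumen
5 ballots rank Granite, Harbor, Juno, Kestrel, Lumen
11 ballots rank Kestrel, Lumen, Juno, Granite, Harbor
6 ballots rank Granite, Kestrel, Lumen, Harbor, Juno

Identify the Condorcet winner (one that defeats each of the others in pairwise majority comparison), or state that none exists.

Kestrel

Head-to-head results (32 voters total):
Harbor vs Lumen: Lumen wins 19–13.
Harbor vs Kestrel: Kestrel wins 25–7.
Harbor vs Juno: Harbor wins 21–11.
Harbor vs Granite: Granite wins 22–10.
Lumen vs Kestrel: Kestrel wins 30–2.
Lumen vs Juno: Lumen wins 19–13.
Lumen vs Granite: Granite wins 19–13.
Kestrel vs Juno: Kestrel wins 27–5.
Kestrel vs Granite: Kestrel wins 21–11.
Juno vs Granite: Juno wins 19–13.
Kestrel beats each rival — Harbor (25–7), Lumen (30–2), Juno (27–5), Granite (21–11) — so Kestrel is the Condorcet winner.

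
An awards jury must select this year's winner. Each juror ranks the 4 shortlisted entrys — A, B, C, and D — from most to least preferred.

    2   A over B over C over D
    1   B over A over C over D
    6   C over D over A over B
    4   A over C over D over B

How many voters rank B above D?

Ballots ranking B above D: 2+1 = 3.
Ballots ranking D above B: 6+4 = 10.
So 3 of 13 voters prefer B to D.

3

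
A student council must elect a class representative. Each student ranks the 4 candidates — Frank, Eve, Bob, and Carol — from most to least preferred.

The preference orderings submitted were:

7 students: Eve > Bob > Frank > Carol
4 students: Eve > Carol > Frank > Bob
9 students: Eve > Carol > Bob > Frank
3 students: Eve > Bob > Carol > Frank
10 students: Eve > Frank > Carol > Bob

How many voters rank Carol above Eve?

Ballots ranking Carol above Eve: 0.
Ballots ranking Eve above Carol: 7+4+9+3+10 = 33.
So 0 of 33 voters prefer Carol to Eve.

0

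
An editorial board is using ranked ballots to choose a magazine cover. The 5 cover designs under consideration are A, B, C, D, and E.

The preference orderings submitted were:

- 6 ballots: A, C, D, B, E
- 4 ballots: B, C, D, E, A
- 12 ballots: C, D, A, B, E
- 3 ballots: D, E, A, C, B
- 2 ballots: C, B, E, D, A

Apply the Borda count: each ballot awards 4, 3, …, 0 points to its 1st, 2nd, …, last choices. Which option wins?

C

Borda scores:
  A: 6·4 + 4·0 + 12·2 + 3·2 + 2·0 = 54
  B: 6·1 + 4·4 + 12·1 + 3·0 + 2·3 = 40
  C: 6·3 + 4·3 + 12·4 + 3·1 + 2·4 = 89
  D: 6·2 + 4·2 + 12·3 + 3·4 + 2·1 = 70
  E: 6·0 + 4·1 + 12·0 + 3·3 + 2·2 = 17
C has the highest total.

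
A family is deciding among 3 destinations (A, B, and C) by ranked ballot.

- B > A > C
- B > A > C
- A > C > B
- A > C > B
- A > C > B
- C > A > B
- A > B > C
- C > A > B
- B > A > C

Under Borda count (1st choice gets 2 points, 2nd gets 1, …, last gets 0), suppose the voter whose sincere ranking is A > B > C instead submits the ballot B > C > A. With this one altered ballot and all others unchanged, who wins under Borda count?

Borda totals with the altered ballot: A 11, B 8, C 8.
The winner is unchanged: still A.

A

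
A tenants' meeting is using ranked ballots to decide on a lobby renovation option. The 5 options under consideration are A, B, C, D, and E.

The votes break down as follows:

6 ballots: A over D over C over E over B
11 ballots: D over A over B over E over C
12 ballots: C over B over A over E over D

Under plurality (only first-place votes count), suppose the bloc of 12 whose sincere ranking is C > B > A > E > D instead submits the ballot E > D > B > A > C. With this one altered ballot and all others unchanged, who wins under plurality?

E

First-place totals with the altered ballot: A 6, B 0, C 0, D 11, E 12.
The switch changes the winner from C to E.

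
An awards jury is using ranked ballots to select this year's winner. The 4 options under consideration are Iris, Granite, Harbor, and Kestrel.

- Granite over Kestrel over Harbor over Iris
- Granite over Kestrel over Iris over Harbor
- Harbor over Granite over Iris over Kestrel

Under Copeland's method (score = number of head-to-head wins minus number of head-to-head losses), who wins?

Granite

Pairwise results:
  Iris vs Granite: Granite wins 3–0.
  Iris vs Harbor: Harbor wins 2–1.
  Iris vs Kestrel: Kestrel wins 2–1.
  Granite vs Harbor: Granite wins 2–1.
  Granite vs Kestrel: Granite wins 3–0.
  Harbor vs Kestrel: Kestrel wins 2–1.
Copeland scores (wins − losses):
  Iris: 0 − 3 = -3
  Granite: 3 − 0 = 3
  Harbor: 1 − 2 = -1
  Kestrel: 2 − 1 = 1
Granite has the best Copeland score.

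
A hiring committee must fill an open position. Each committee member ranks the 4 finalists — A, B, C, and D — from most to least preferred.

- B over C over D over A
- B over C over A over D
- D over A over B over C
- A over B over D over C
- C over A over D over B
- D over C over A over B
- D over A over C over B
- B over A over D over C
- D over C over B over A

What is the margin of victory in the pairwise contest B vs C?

Ballots ranking B above C: 5.
Ballots ranking C above B: 4.
B wins 5–4, a margin of 1.

1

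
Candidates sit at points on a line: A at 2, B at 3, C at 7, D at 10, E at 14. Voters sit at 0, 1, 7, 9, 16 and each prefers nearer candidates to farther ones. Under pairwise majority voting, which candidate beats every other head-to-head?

With single-peaked preferences on a line, the Condorcet winner is the candidate closest to the median voter.
The median voter (position 7) is closest to C at 7.
Check: C vs B — voters closer to C: 3 of 5.

C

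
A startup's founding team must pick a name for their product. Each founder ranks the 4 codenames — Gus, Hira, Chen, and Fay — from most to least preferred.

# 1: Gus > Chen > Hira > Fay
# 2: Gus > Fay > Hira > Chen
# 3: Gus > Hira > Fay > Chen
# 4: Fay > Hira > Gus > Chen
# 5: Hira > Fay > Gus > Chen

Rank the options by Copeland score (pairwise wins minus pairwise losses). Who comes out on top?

Pairwise results:
  Gus vs Hira: Gus wins 3–2.
  Gus vs Chen: Gus wins 5–0.
  Gus vs Fay: Gus wins 3–2.
  Hira vs Chen: Hira wins 4–1.
  Hira vs Fay: Hira wins 3–2.
  Chen vs Fay: Fay wins 4–1.
Copeland scores (wins − losses):
  Gus: 3 − 0 = 3
  Hira: 2 − 1 = 1
  Chen: 0 − 3 = -3
  Fay: 1 − 2 = -1
Gus has the best Copeland score.

Gus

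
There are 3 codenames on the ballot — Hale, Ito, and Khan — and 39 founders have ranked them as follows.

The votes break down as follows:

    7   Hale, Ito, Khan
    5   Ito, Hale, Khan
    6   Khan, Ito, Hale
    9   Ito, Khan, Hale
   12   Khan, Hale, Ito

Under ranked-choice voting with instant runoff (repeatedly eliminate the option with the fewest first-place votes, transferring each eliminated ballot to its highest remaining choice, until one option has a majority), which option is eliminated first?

Hale

Round 1: Khan 18, Ito 14, Hale 7. Hale has the fewest and is eliminated.
Round 2: Ito 21, Khan 18. Ito has a majority.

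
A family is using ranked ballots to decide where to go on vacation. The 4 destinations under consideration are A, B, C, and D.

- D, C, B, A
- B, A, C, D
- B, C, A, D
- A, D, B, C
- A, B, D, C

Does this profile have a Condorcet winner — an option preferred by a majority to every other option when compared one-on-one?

Head-to-head results (5 voters total):
A vs B: B wins 3–2.
A vs C: A wins 3–2.
A vs D: A wins 4–1.
B vs C: B wins 4–1.
B vs D: B wins 3–2.
C vs D: D wins 3–2.
B beats each rival — A (3–2), C (4–1), D (3–2) — so B is the Condorcet winner.

Yes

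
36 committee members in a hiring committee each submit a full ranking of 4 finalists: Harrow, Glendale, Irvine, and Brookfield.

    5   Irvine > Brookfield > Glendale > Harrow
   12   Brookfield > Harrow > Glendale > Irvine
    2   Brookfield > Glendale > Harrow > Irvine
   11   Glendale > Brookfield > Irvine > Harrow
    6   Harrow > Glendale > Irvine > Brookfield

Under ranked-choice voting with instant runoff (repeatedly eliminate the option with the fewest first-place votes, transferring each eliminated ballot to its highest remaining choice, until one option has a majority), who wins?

Brookfield

Round 1: Brookfield 14, Glendale 11, Harrow 6, Irvine 5. Irvine has the fewest and is eliminated.
Round 2: Brookfield 19, Glendale 11, Harrow 6. Brookfield has a majority.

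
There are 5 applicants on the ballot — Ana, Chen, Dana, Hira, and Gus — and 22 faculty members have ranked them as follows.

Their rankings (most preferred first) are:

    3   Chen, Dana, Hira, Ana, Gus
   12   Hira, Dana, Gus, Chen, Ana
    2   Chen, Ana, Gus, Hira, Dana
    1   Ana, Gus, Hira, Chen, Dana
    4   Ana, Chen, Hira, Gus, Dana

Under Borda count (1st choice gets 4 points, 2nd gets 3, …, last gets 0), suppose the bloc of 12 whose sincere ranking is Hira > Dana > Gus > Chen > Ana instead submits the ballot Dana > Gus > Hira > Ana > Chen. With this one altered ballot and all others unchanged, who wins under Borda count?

Borda totals with the altered ballot: Ana 41, Chen 33, Dana 57, Hira 42, Gus 47.
The switch changes the winner from Hira to Dana.

Dana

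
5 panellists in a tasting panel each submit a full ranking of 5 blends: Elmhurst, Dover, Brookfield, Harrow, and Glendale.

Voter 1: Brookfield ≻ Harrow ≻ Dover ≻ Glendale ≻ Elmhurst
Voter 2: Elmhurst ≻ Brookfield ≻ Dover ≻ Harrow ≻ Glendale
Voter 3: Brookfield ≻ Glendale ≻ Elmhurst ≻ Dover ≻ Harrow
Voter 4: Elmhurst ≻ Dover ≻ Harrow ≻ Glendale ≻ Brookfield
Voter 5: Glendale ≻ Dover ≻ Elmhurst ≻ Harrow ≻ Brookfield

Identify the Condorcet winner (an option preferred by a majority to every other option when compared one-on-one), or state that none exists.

No Condorcet winner

Head-to-head results (5 voters total):
Elmhurst vs Dover: Elmhurst wins 3–2.
Elmhurst vs Brookfield: Elmhurst wins 3–2.
Elmhurst vs Harrow: Elmhurst wins 4–1.
Elmhurst vs Glendale: Glendale wins 3–2.
Dover vs Brookfield: Brookfield wins 3–2.
Dover vs Harrow: Dover wins 4–1.
Dover vs Glendale: Dover wins 3–2.
Brookfield vs Harrow: Brookfield wins 3–2.
Brookfield vs Glendale: Brookfield wins 3–2.
Harrow vs Glendale: Harrow wins 3–2.
No candidate beats all others: Elmhurst beats Dover beats Glendale beats Elmhurst, a majority cycle.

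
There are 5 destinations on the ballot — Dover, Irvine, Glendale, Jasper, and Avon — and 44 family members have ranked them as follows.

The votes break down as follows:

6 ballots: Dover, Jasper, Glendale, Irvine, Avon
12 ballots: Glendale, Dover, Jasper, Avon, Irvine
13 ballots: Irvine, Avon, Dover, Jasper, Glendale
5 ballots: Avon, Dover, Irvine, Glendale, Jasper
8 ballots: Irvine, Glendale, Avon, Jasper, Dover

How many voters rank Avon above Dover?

Ballots ranking Avon above Dover: 13+5+8 = 26.
Ballots ranking Dover above Avon: 6+12 = 18.
So 26 of 44 voters prefer Avon to Dover.

26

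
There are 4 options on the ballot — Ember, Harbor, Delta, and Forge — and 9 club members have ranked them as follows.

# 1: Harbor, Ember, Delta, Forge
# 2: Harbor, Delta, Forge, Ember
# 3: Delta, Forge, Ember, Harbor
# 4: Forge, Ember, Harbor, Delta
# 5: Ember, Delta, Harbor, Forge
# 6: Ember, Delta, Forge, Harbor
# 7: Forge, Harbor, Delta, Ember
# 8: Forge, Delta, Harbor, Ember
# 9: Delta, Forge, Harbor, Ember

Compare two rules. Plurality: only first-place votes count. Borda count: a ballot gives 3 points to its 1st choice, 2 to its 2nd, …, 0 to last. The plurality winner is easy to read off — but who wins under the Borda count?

Plurality first-place counts: Ember 2, Harbor 2, Delta 2, Forge 3 → Forge.
Borda totals: Ember 11, Harbor 12, Delta 16, Forge 15 → Delta.

Delta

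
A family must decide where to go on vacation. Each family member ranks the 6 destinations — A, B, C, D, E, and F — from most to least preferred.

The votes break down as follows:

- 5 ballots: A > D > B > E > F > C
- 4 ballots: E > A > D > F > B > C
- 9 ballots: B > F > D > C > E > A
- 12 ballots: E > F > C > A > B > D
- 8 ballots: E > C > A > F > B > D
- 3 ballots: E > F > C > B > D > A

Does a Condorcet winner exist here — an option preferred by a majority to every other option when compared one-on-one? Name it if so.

Head-to-head results (41 voters total):
A vs B: A wins 29–12.
A vs C: C wins 32–9.
A vs D: A wins 29–12.
A vs E: E wins 36–5.
A vs F: F wins 24–17.
B vs C: C wins 23–18.
B vs D: B wins 32–9.
B vs E: E wins 27–14.
B vs F: F wins 27–14.
C vs D: C wins 23–18.
C vs E: E wins 32–9.
C vs F: F wins 33–8.
D vs E: E wins 27–14.
D vs F: F wins 32–9.
E vs F: E wins 32–9.
E beats each rival — A (36–5), B (27–14), C (32–9), D (27–14), F (32–9) — so E is the Condorcet winner.

E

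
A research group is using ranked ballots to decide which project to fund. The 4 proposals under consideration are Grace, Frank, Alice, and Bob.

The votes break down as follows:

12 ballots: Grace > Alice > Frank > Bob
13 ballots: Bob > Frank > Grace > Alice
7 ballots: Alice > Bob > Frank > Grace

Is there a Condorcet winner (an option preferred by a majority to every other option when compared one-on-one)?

Head-to-head results (32 voters total):
Grace vs Frank: Frank wins 20–12.
Grace vs Alice: Grace wins 25–7.
Grace vs Bob: Bob wins 20–12.
Frank vs Alice: Alice wins 19–13.
Frank vs Bob: Bob wins 20–12.
Alice vs Bob: Alice wins 19–13.
No candidate beats all others: Grace beats Alice beats Frank beats Grace, a majority cycle.

No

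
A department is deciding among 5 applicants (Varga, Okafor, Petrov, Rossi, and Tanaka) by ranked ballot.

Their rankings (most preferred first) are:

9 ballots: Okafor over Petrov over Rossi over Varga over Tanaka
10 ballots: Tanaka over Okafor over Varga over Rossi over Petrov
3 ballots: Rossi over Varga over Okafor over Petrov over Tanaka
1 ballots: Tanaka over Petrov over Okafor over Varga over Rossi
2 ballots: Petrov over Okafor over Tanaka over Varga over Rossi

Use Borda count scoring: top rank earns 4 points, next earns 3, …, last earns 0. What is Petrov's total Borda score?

41

Borda scores:
  Varga: 9·1 + 10·2 + 3·3 + 1 + 2·1 = 41
  Okafor: 9·4 + 10·3 + 3·2 + 2 + 2·3 = 80
  Petrov: 9·3 + 10·0 + 3·1 + 3 + 2·4 = 41
  Rossi: 9·2 + 10·1 + 3·4 + 0 + 2·0 = 40
  Tanaka: 9·0 + 10·4 + 3·0 + 4 + 2·2 = 48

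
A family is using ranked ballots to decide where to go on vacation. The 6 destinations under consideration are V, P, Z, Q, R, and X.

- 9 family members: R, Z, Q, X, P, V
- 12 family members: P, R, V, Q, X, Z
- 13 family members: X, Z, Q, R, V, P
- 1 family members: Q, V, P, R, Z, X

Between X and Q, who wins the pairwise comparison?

Ballots ranking X above Q: 13.
Ballots ranking Q above X: 9+12+1 = 22.
Q wins the head-to-head, 22–13.

Q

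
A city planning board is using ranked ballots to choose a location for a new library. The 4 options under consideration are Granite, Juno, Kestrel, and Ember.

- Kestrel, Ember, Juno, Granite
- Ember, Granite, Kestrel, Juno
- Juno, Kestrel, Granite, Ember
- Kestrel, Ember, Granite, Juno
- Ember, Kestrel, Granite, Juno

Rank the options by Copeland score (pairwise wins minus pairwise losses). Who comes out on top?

Kestrel

Pairwise results:
  Granite vs Juno: Granite wins 3–2.
  Granite vs Kestrel: Kestrel wins 4–1.
  Granite vs Ember: Ember wins 4–1.
  Juno vs Kestrel: Kestrel wins 4–1.
  Juno vs Ember: Ember wins 4–1.
  Kestrel vs Ember: Kestrel wins 3–2.
Copeland scores (wins − losses):
  Granite: 1 − 2 = -1
  Juno: 0 − 3 = -3
  Kestrel: 3 − 0 = 3
  Ember: 2 − 1 = 1
Kestrel has the best Copeland score.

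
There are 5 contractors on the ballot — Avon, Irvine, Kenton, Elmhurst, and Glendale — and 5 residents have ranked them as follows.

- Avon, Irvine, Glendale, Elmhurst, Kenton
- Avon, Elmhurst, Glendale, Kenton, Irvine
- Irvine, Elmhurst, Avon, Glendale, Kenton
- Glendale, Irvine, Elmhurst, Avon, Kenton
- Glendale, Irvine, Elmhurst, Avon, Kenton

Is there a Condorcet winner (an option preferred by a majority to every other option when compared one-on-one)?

Head-to-head results (5 voters total):
Avon vs Irvine: Irvine wins 3–2.
Avon vs Kenton: Avon wins 5–0.
Avon vs Elmhurst: Elmhurst wins 3–2.
Avon vs Glendale: Avon wins 3–2.
Irvine vs Kenton: Irvine wins 4–1.
Irvine vs Elmhurst: Irvine wins 4–1.
Irvine vs Glendale: Glendale wins 3–2.
Kenton vs Elmhurst: Elmhurst wins 5–0.
Kenton vs Glendale: Glendale wins 5–0.
Elmhurst vs Glendale: Glendale wins 3–2.
No candidate beats all others: Avon beats Glendale beats Irvine beats Avon, a majority cycle.

No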